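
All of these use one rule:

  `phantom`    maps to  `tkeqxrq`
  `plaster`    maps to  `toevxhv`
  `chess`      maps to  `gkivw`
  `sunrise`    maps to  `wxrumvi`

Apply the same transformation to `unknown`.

yqoqszr

Shifts by position in phantom: pos 0: p→t (+4), pos 1: h→k (+3), pos 2: a→e (+4), pos 3: n→q (+3) — repeating every 2. The shifts repeat in a cycle of length 2: positions 0,1,… shift by +4, +3, then the pattern repeats.
Applying it to unknown: u+4=y, n+3=q, k+4=o, n+3=q, o+4=s, w+3=z, n+4=r.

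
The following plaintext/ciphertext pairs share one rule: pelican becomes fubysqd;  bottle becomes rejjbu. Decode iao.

sky

Compare letters: p→f is +16, e→u is +16, l→b is +16 — a constant shift. Every letter moves 16 places later in the alphabet, wrapping around z→a.
Decoding iao: i−16=s, a−16=k, o−16=y.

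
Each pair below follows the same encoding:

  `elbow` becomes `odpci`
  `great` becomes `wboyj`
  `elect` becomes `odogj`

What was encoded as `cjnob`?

other

e(4)→o(14) and l(11)→d(3) fit y≡17x+24 (mod 26); the inverse of 17 mod 26 is 23. Treating letters as 0–25, the rule is x ↦ 17x + 24 (mod 26).
Decoding cjnob: c(2)→23·(2−24)≡14=o; j(9)→23·(9−24)≡19=t; n(13)→23·(13−24)≡7=h; o(14)→23·(14−24)≡4=e; b(1)→23·(1−24)≡17=r (all mod 26).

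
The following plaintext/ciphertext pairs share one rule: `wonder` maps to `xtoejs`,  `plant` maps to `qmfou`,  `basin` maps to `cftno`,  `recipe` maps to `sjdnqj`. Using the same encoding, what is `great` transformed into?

The shift depends on letter class: consonant w→x is +1, but vowel o→t is +5. The rule splits by letter class: vowels +5, consonants +1.
On great: g(cons)+1=h, r(cons)+1=s, e(vowel)+5=j, a(vowel)+5=f, t(cons)+1=u.

hsjfu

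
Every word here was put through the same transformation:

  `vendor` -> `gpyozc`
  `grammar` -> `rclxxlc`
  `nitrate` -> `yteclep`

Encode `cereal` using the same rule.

npcplw

Compare letters: v→g is +11, e→p is +11, n→y is +11 — a constant shift. Each letter is shifted forward by 11 in the alphabet (a Caesar shift of +11).
On cereal: c+11=n, e+11=p, r+11=c, e+11=p, a+11=l, l+11=w.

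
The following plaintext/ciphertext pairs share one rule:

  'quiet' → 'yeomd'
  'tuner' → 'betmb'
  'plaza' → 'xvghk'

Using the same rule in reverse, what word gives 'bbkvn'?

Shifts by position in quiet: pos 0: q→y (+8), pos 1: u→e (+10), pos 2: i→o (+6), pos 3: e→m (+8), pos 4: t→d (+10) — repeating every 3. The shifts repeat in a cycle of length 3: positions 0,1,… shift by +8, +10, +6, then the pattern repeats.
Reversing it on bbkvn: b−8=t, b−10=r, k−6=e, v−8=n, n−10=d.

trend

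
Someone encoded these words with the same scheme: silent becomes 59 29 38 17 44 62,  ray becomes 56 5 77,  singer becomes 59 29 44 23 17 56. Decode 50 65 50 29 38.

pupil

s(#19)→59 and i(#9)→29: differences scale by 3, so n = 3·pos + 2. With a=1..z=26, the number is 3·pos + 2.
Undoing it on 50 65 50 29 38: 50→(50−2)÷3=16=p, 65→(65−2)÷3=21=u, 50→(50−2)÷3=16=p, 29→(29−2)÷3=9=i, 38→(38−2)÷3=12=l.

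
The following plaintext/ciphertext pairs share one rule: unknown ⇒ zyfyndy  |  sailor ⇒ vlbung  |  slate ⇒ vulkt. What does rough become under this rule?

gnzxm

u(20)→z(25) and n(13)→y(24) fit y≡15x+11 (mod 26); the inverse of 15 mod 26 is 7. Treating letters as 0–25, the rule is x ↦ 15x + 11 (mod 26).
On rough: r(17)→15·17+11≡6=g; o(14)→15·14+11≡13=n; u(20)→15·20+11≡25=z; g(6)→15·6+11≡23=x; h(7)→15·7+11≡12=m (all mod 26).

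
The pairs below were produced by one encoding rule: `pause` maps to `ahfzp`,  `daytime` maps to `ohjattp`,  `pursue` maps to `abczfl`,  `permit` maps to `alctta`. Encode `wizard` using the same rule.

A repeating key of period 2 is used — shifts +11, +7 over and over.
For wizard: w+11=h, i+7=p, z+11=k, a+7=h, r+11=c, d+7=k.

hpkhck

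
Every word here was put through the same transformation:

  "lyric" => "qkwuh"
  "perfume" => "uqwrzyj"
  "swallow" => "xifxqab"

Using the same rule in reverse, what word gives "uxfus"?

It's a Vigenère-style cipher with numeric key [5,12]: position i shifts by key[i mod 2].
Reversing it on uxfus: u−5=p, x−12=l, f−5=a, u−12=i, s−5=n.

plain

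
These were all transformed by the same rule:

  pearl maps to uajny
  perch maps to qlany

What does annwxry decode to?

pioneer

The output letters match the input read backwards, each shifted +9: pearl reversed is lraep. Two steps: reverse the string, then apply a Caesar shift of +9.
Decoding annwxry: shift back: a−9=r, n−9=e, n−9=e, w−9=n, x−9=o, r−9=i, y−9=p → reenoip; then reverse → pioneer.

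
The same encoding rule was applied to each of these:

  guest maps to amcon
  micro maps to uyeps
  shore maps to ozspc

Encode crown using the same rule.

epskt

g(6)→a(0) and u(20)→m(12) fit y≡25x+6 (mod 26); the inverse of 25 mod 26 is 25. Each letter's alphabet position (a=0..z=25) is mapped through 25·x+6 mod 26 — an affine cipher.
For crown: c(2)→25·2+6≡4=e; r(17)→25·17+6≡15=p; o(14)→25·14+6≡18=s; w(22)→25·22+6≡10=k; n(13)→25·13+6≡19=t (all mod 26).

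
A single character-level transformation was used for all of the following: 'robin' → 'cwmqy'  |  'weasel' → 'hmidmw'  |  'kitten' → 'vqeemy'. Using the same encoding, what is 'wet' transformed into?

hme

The shift depends on letter class: consonant r→c is +11, but vowel o→w is +8. Two shifts are in play — +8 for a/e/i/o/u, +11 for every other letter.
On wet: w(cons)+11=h, e(vowel)+8=m, t(cons)+11=e.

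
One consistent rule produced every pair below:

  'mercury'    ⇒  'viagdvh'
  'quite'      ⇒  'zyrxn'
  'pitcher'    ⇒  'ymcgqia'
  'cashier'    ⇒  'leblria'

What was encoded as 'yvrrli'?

Shifts by position in mercury: pos 0: m→v (+9), pos 1: e→i (+4), pos 2: r→a (+9), pos 3: c→g (+4) — repeating every 2. The shifts repeat in a cycle of length 2: positions 0,1,… shift by +9, +4, then the pattern repeats.
Reversing it on yvrrli: y−9=p, v−4=r, r−9=i, r−4=n, l−9=c, i−4=e.

prince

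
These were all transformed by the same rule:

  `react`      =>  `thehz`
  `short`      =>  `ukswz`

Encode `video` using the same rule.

In react: r→t is +2, e→h is +3, a→e is +4, c→h is +5 — the shift increases by 1 each position. Each letter shifts forward by (position + 2), i.e. 2, 3, 4, … — the shift grows by one for each successive letter.
Applying it to video: v+2=x, i+3=l, d+4=h, e+5=j, o+6=u.

xlhju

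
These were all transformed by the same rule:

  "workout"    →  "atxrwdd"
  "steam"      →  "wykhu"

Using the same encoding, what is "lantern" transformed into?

In workout: w→a is +4, o→t is +5, r→x is +6, k→r is +7 — the shift increases by 1 each position. Each letter shifts forward by (position + 4), i.e. 4, 5, 6, … — the shift grows by one for each successive letter.
For lantern: l+4=p, a+5=f, n+6=t, t+7=a, e+8=m, r+9=a, n+10=x.

pftamax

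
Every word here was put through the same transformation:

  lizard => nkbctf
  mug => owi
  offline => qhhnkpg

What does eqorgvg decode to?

compete

Compare letters: l→n is +2, i→k is +2, z→b is +2 — a constant shift. This is a Caesar cipher with shift 2.
Reversing it on eqorgvg: e−2=c, q−2=o, o−2=m, r−2=p, g−2=e, v−2=t, g−2=e.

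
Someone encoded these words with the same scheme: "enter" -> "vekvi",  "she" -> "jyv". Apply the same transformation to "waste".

nrjkv

Compare letters: e→v is +17, n→e is +17, t→k is +17 — a constant shift. This is a Caesar cipher with shift 17.
On waste: w+17=n, a+17=r, s+17=j, t+17=k, e+17=v.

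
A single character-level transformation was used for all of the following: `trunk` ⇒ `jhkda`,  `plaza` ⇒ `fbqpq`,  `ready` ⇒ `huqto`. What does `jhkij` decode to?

Each letter is shifted forward by 16 in the alphabet (a Caesar shift of +16).
Undoing it on jhkij: j−16=t, h−16=r, k−16=u, i−16=s, j−16=t.

trust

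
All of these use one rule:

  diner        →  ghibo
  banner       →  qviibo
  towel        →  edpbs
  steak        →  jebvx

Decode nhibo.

d(3)→g(6) and i(8)→h(7) fit y≡21x+21 (mod 26); the inverse of 21 mod 26 is 5. Each letter's alphabet position (a=0..z=25) is mapped through 21·x+21 mod 26 — an affine cipher.
Decoding nhibo: n(13)→5·(13−21)≡12=m; h(7)→5·(7−21)≡8=i; i(8)→5·(8−21)≡13=n; b(1)→5·(1−21)≡4=e; o(14)→5·(14−21)≡17=r (all mod 26).

miner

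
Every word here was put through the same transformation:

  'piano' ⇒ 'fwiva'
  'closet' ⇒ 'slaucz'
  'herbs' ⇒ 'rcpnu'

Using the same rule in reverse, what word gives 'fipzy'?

p(15)→f(5) and i(8)→w(22) fit y≡5x+8 (mod 26); the inverse of 5 mod 26 is 21. This is an affine cipher: with a=0,…,z=25, each position x becomes (5x+8) mod 26.
Undoing it on fipzy: f(5)→21·(5−8)≡15=p; i(8)→21·(8−8)≡0=a; p(15)→21·(15−8)≡17=r; z(25)→21·(25−8)≡19=t; y(24)→21·(24−8)≡24=y (all mod 26).

party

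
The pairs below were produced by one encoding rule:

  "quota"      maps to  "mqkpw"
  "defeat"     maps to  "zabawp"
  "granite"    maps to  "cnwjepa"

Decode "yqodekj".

Compare letters: q→m is +22, u→q is +22, o→k is +22 — a constant shift. Each letter is shifted forward by 22 in the alphabet (a Caesar shift of +22).
Decoding yqodekj: y−22=c, q−22=u, o−22=s, d−22=h, e−22=i, k−22=o, j−22=n.

cushion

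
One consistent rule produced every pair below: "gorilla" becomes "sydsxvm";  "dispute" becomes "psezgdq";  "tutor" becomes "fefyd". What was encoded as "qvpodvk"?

A repeating key of period 2 is used — shifts +12, +10 over and over.
Decoding qvpodvk: q−12=e, v−10=l, p−12=d, o−10=e, d−12=r, v−10=l, k−12=y.

elderly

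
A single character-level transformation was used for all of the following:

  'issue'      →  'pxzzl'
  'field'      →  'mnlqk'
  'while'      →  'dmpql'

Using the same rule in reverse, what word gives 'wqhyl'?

plate

Shifts by position in issue: pos 0: i→p (+7), pos 1: s→x (+5), pos 2: s→z (+7), pos 3: u→z (+5) — repeating every 2. A repeating key of period 2 is used — shifts +7, +5 over and over.
Undoing it on wqhyl: w−7=p, q−5=l, h−7=a, y−5=t, l−7=e.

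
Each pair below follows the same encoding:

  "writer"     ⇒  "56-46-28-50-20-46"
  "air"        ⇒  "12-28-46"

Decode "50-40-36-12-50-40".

tomato

w(#23)→56 and r(#18)→46: differences scale by 2, so n = 2·pos + 10. Each letter becomes 2×(its alphabet position, a=1..z=26) + 10.
Reversing it on 50-40-36-12-50-40: 50→(50−10)÷2=20=t, 40→(40−10)÷2=15=o, 36→(36−10)÷2=13=m, 12→(12−10)÷2=1=a, 50→(50−10)÷2=20=t, 40→(40−10)÷2=15=o.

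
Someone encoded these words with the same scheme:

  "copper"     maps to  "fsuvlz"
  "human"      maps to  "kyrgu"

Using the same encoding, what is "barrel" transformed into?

Each letter shifts forward by (position + 3), i.e. 3, 4, 5, … — the shift grows by one for each successive letter.
Applying it to barrel: b+3=e, a+4=e, r+5=w, r+6=x, e+7=l, l+8=t.

eewxlt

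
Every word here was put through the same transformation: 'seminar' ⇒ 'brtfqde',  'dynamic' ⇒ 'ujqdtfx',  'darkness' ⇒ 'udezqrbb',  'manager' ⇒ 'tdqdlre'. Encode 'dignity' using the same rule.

uflqfyj

This is an affine cipher: with a=0,…,z=25, each position x becomes (23x+3) mod 26.
On dignity: d(3)→23·3+3≡20=u; i(8)→23·8+3≡5=f; g(6)→23·6+3≡11=l; n(13)→23·13+3≡16=q; i(8)→23·8+3≡5=f; t(19)→23·19+3≡24=y; y(24)→23·24+3≡9=j (all mod 26).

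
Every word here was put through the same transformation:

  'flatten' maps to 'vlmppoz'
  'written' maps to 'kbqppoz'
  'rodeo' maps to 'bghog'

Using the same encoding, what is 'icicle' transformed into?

f(5)→v(21) and l(11)→l(11) fit y≡7x+12 (mod 26); the inverse of 7 mod 26 is 15. Treating letters as 0–25, the rule is x ↦ 7x + 12 (mod 26).
For icicle: i(8)→7·8+12≡16=q; c(2)→7·2+12≡0=a; i(8)→7·8+12≡16=q; c(2)→7·2+12≡0=a; l(11)→7·11+12≡11=l; e(4)→7·4+12≡14=o (all mod 26).

qaqalo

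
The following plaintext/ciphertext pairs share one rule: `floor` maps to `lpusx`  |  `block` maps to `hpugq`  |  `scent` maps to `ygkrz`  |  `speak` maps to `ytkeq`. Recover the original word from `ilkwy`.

chess

Shifts by position in floor: pos 0: f→l (+6), pos 1: l→p (+4), pos 2: o→u (+6), pos 3: o→s (+4) — repeating every 2. It's a Vigenère-style cipher with numeric key [6,4]: position i shifts by key[i mod 2].
Reversing it on ilkwy: i−6=c, l−4=h, k−6=e, w−4=s, y−6=s.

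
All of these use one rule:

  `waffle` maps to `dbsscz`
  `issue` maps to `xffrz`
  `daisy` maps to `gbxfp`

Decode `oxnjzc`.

w(22)→d(3) and a(0)→b(1) fit y≡19x+1 (mod 26); the inverse of 19 mod 26 is 11. Treating letters as 0–25, the rule is x ↦ 19x + 1 (mod 26).
Undoing it on oxnjzc: o(14)→11·(14−1)≡13=n; x(23)→11·(23−1)≡8=i; n(13)→11·(13−1)≡2=c; j(9)→11·(9−1)≡10=k; z(25)→11·(25−1)≡4=e; c(2)→11·(2−1)≡11=l (all mod 26).

nickel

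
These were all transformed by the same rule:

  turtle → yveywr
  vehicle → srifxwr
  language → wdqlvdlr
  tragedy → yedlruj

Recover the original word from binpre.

shower

t(19)→y(24) and u(20)→v(21) fit y≡23x+3 (mod 26); the inverse of 23 mod 26 is 17. Each letter's alphabet position (a=0..z=25) is mapped through 23·x+3 mod 26 — an affine cipher.
Decoding binpre: b(1)→17·(1−3)≡18=s; i(8)→17·(8−3)≡7=h; n(13)→17·(13−3)≡14=o; p(15)→17·(15−3)≡22=w; r(17)→17·(17−3)≡4=e; e(4)→17·(4−3)≡17=r (all mod 26).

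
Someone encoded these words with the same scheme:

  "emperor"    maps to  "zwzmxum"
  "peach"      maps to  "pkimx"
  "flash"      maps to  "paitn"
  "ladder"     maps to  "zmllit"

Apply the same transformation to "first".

bazqn

The word is reversed, then every letter is shifted forward by 8.
On first: reverse → tsrif; then shift: t+8=b, s+8=a, r+8=z, i+8=q, f+8=n.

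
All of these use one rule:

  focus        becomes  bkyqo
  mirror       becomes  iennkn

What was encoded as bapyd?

fetch

Each letter is shifted forward by 22 in the alphabet (a Caesar shift of +22).
Decoding bapyd: b−22=f, a−22=e, p−22=t, y−22=c, d−22=h.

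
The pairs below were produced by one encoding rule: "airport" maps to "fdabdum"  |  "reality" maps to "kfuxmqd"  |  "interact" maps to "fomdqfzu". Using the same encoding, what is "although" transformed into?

The output letters match the input read backwards, each shifted +12: airport reversed is tropria. Read the word backwards and shift each letter +12.
On although: reverse → hguohtla; then shift: h+12=t, g+12=s, u+12=g, o+12=a, h+12=t, t+12=f, l+12=x, a+12=m.

tsgatfxm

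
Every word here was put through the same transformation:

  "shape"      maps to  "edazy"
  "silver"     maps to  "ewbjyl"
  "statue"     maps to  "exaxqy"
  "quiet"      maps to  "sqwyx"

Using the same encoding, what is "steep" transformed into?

s(18)→e(4) and h(7)→d(3) fit y≡19x+0 (mod 26); the inverse of 19 mod 26 is 11. This is an affine cipher: with a=0,…,z=25, each position x becomes (19x+0) mod 26.
Applying it to steep: s(18)→19·18+0≡4=e; t(19)→19·19+0≡23=x; e(4)→19·4+0≡24=y; e(4)→19·4+0≡24=y; p(15)→19·15+0≡25=z (all mod 26).

exyyz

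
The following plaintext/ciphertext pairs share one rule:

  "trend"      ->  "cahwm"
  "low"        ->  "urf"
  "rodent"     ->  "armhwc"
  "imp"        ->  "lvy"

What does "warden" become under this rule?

The shift depends on letter class: consonant t→c is +9, but vowel e→h is +3. Two shifts are in play — +3 for a/e/i/o/u, +9 for every other letter.
For warden: w(cons)+9=f, a(vowel)+3=d, r(cons)+9=a, d(cons)+9=m, e(vowel)+3=h, n(cons)+9=w.

fdamhw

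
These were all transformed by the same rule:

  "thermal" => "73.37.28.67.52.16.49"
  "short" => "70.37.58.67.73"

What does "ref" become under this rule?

t(#20)→73 and h(#8)→37: differences scale by 3, so n = 3·pos + 13. The formula is n = 3×(alphabet index, a=1) + 13.
Applying it to ref: r=18→67, e=5→28, f=6→31.

67.28.31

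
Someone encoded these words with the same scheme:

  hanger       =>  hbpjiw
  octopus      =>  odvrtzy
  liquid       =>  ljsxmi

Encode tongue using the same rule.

In hanger: h→h is +0, a→b is +1, n→p is +2, g→j is +3 — the shift increases by 1 each position. Letter i (0-indexed) is shifted by i+0, so successive shifts are 0, 1, 2, ….
Applying it to tongue: t+0=t, o+1=p, n+2=p, g+3=j, u+4=y, e+5=j.

tppjyj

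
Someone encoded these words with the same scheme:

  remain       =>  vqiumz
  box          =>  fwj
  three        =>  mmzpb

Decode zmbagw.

The output letters match the input read backwards, each shifted +8: remain reversed is niamer. The word is reversed, then every letter is shifted forward by 8.
Decoding zmbagw: shift back: z−8=r, m−8=e, b−8=t, a−8=s, g−8=y, w−8=o → retsyo; then reverse → oyster.

oyster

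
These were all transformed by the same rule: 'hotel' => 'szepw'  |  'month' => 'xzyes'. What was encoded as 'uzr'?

jog

Compare letters: h→s is +11, o→z is +11, t→e is +11 — a constant shift. Each letter is shifted forward by 11 in the alphabet (a Caesar shift of +11).
Decoding uzr: u−11=j, z−11=o, r−11=g.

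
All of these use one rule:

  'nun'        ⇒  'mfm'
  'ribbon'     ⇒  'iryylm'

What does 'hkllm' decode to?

spoon

Letters are reflected about the middle of the alphabet (position → 25−position): Atbash.
Undoing it on hkllm: h↔s, k↔p, l↔o, l↔o, m↔n.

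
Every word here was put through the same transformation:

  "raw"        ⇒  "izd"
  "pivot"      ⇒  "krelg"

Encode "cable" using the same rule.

xzyov

Each pair mirrors across the alphabet (r↔i, a↔z, w↔d): positions sum to 25. Letters are reflected about the middle of the alphabet (position → 25−position): Atbash.
On cable: c↔x, a↔z, b↔y, l↔o, e↔v.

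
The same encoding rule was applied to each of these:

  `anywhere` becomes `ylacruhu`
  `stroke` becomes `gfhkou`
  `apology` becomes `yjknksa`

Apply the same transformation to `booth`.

xkkfr

a(0)→y(24) and n(13)→l(11) fit y≡25x+24 (mod 26); the inverse of 25 mod 26 is 25. Each letter's alphabet position (a=0..z=25) is mapped through 25·x+24 mod 26 — an affine cipher.
For booth: b(1)→25·1+24≡23=x; o(14)→25·14+24≡10=k; o(14)→25·14+24≡10=k; t(19)→25·19+24≡5=f; h(7)→25·7+24≡17=r (all mod 26).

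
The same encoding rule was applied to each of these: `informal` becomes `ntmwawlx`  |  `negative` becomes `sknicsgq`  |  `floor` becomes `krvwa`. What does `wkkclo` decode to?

In informal: i→n is +5, n→t is +6, f→m is +7, o→w is +8 — the shift increases by 1 each position. Letter i (0-indexed) is shifted by i+5, so successive shifts are 5, 6, 7, ….
Reversing it on wkkclo: w−5=r, k−6=e, k−7=d, c−8=u, l−9=c, o−10=e.

reduce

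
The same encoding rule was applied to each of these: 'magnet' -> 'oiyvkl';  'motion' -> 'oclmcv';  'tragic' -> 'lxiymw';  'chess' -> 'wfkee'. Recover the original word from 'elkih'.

This is an affine cipher: with a=0,…,z=25, each position x becomes (7x+8) mod 26.
Decoding elkih: e(4)→15·(4−8)≡18=s; l(11)→15·(11−8)≡19=t; k(10)→15·(10−8)≡4=e; i(8)→15·(8−8)≡0=a; h(7)→15·(7−8)≡11=l (all mod 26).

steal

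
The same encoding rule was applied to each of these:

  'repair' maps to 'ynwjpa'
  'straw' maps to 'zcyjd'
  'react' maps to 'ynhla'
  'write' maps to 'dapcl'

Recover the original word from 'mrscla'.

filter

Shifts by position in repair: pos 0: r→y (+7), pos 1: e→n (+9), pos 2: p→w (+7), pos 3: a→j (+9) — repeating every 2. It's a Vigenère-style cipher with numeric key [7,9]: position i shifts by key[i mod 2].
Decoding mrscla: m−7=f, r−9=i, s−7=l, c−9=t, l−7=e, a−9=r.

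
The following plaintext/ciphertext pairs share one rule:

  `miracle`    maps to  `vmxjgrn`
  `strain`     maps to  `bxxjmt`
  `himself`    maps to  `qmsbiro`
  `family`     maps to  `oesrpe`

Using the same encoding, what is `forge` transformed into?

osxpi

Shifts by position in miracle: pos 0: m→v (+9), pos 1: i→m (+4), pos 2: r→x (+6), pos 3: a→j (+9), pos 4: c→g (+4), pos 5: l→r (+6) — repeating every 3. The shifts repeat in a cycle of length 3: positions 0,1,… shift by +9, +4, +6, then the pattern repeats.
On forge: f+9=o, o+4=s, r+6=x, g+9=p, e+4=i.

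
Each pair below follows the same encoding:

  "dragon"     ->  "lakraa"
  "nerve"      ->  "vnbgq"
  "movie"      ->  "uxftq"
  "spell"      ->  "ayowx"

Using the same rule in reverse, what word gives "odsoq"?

Each letter shifts forward by (position + 8), i.e. 8, 9, 10, … — the shift grows by one for each successive letter.
Reversing it on odsoq: o−8=g, d−9=u, s−10=i, o−11=d, q−12=e.

guide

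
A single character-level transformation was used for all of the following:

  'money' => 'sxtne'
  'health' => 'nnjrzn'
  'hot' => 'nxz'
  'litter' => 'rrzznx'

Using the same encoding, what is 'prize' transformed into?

vxrfn

The shift depends on letter class: consonant m→s is +6, but vowel o→x is +9. Vowels shift forward by 9 and consonants shift forward by 6.
Applying it to prize: p(cons)+6=v, r(cons)+6=x, i(vowel)+9=r, z(cons)+6=f, e(vowel)+9=n.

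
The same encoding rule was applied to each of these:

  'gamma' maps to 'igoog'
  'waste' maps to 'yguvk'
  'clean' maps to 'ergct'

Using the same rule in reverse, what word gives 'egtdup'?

carbon

It's a Vigenère-style cipher with numeric key [2,6,2]: position i shifts by key[i mod 3].
Decoding egtdup: e−2=c, g−6=a, t−2=r, d−2=b, u−6=o, p−2=n.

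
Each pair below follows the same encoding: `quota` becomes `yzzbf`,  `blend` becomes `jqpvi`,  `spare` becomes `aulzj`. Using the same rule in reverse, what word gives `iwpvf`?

arena

Shifts by position in quota: pos 0: q→y (+8), pos 1: u→z (+5), pos 2: o→z (+11), pos 3: t→b (+8), pos 4: a→f (+5) — repeating every 3. The shifts repeat in a cycle of length 3: positions 0,1,… shift by +8, +5, +11, then the pattern repeats.
Reversing it on iwpvf: i−8=a, w−5=r, p−11=e, v−8=n, f−5=a.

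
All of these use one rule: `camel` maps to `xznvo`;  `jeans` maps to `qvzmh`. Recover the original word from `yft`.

Each pair mirrors across the alphabet (c↔x, a↔z, m↔n): positions sum to 25. Letters are reflected about the middle of the alphabet (position → 25−position): Atbash.
Decoding yft: y↔b, f↔u, t↔g.

bug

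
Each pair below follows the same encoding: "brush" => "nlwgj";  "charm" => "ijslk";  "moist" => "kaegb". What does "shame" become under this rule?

This is an affine cipher: with a=0,…,z=25, each position x becomes (21x+18) mod 26.
Applying it to shame: s(18)→21·18+18≡6=g; h(7)→21·7+18≡9=j; a(0)→21·0+18≡18=s; m(12)→21·12+18≡10=k; e(4)→21·4+18≡24=y (all mod 26).

gjsky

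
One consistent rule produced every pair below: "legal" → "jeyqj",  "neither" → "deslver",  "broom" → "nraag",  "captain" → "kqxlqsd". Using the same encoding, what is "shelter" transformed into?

l(11)→j(9) and e(4)→e(4) fit y≡23x+16 (mod 26); the inverse of 23 mod 26 is 17. Treating letters as 0–25, the rule is x ↦ 23x + 16 (mod 26).
For shelter: s(18)→23·18+16≡14=o; h(7)→23·7+16≡21=v; e(4)→23·4+16≡4=e; l(11)→23·11+16≡9=j; t(19)→23·19+16≡11=l; e(4)→23·4+16≡4=e; r(17)→23·17+16≡17=r (all mod 26).

ovejler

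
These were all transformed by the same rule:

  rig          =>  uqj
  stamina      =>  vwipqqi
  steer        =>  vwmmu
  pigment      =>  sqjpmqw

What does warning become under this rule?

The shift depends on letter class: consonant r→u is +3, but vowel i→q is +8. Vowels shift forward by 8 and consonants shift forward by 3.
For warning: w(cons)+3=z, a(vowel)+8=i, r(cons)+3=u, n(cons)+3=q, i(vowel)+8=q, n(cons)+3=q, g(cons)+3=j.

ziuqqqj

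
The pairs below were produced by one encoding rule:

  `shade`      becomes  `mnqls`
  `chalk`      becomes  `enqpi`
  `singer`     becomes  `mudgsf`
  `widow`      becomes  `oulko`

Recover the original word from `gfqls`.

grade

s(18)→m(12) and h(7)→n(13) fit y≡7x+16 (mod 26); the inverse of 7 mod 26 is 15. This is an affine cipher: with a=0,…,z=25, each position x becomes (7x+16) mod 26.
Decoding gfqls: g(6)→15·(6−16)≡6=g; f(5)→15·(5−16)≡17=r; q(16)→15·(16−16)≡0=a; l(11)→15·(11−16)≡3=d; s(18)→15·(18−16)≡4=e (all mod 26).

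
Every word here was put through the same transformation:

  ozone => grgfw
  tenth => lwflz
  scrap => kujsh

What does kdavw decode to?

Compare letters: o→g is +18, z→r is +18, o→g is +18 — a constant shift. Each letter is shifted forward by 18 in the alphabet (a Caesar shift of +18).
Decoding kdavw: k−18=s, d−18=l, a−18=i, v−18=d, w−18=e.

slide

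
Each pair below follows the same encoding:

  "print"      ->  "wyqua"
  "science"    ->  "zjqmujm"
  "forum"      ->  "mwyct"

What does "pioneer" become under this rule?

The shift depends on letter class: consonant p→w is +7, but vowel i→q is +8. The rule splits by letter class: vowels +8, consonants +7.
For pioneer: p(cons)+7=w, i(vowel)+8=q, o(vowel)+8=w, n(cons)+7=u, e(vowel)+8=m, e(vowel)+8=m, r(cons)+7=y.

wqwummy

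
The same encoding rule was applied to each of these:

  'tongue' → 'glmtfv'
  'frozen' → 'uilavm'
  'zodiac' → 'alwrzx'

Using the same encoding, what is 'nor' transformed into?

Each pair mirrors across the alphabet (t↔g, o↔l, n↔m): positions sum to 25. Letters are reflected about the middle of the alphabet (position → 25−position): Atbash.
Applying it to nor: n↔m, o↔l, r↔i.

mli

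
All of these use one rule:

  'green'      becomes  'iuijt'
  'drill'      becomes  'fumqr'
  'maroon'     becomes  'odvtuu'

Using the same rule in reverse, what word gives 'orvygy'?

mortar

In green: g→i is +2, r→u is +3, e→i is +4, e→j is +5 — the shift increases by 1 each position. The shift increases by 1 at each position, starting from +2: 2, 3, 4, ….
Decoding orvygy: o−2=m, r−3=o, v−4=r, y−5=t, g−6=a, y−7=r.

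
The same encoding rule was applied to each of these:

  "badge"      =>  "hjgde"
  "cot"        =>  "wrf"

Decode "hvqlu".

The word is reversed, then every letter is shifted forward by 3.
Undoing it on hvqlu: shift back: h−3=e, v−3=s, q−3=n, l−3=i, u−3=r → esnir; then reverse → rinse.

rinse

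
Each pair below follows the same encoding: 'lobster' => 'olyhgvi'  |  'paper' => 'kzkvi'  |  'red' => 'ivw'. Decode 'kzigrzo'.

Letters are reflected about the middle of the alphabet (position → 25−position): Atbash.
Reversing it on kzigrzo: k↔p, z↔a, i↔r, g↔t, r↔i, z↔a, o↔l.

partial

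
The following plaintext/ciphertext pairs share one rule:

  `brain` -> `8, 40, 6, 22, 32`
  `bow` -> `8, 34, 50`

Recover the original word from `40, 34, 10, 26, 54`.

rocky

b(#2)→8 and r(#18)→40: differences scale by 2, so n = 2·pos + 4. Each letter becomes 2×(its alphabet position, a=1..z=26) + 4.
Reversing it on 40, 34, 10, 26, 54: 40→(40−4)÷2=18=r, 34→(34−4)÷2=15=o, 10→(10−4)÷2=3=c, 26→(26−4)÷2=11=k, 54→(54−4)÷2=25=y.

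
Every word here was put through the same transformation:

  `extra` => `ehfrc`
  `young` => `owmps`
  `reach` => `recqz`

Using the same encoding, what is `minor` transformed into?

igpwr

Treating letters as 0–25, the rule is x ↦ 7x + 2 (mod 26).
On minor: m(12)→7·12+2≡8=i; i(8)→7·8+2≡6=g; n(13)→7·13+2≡15=p; o(14)→7·14+2≡22=w; r(17)→7·17+2≡17=r (all mod 26).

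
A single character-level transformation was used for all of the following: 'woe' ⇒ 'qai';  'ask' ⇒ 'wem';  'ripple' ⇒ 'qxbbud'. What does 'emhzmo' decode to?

canvas

The word is reversed, then every letter is shifted forward by 12.
Decoding emhzmo: shift back: e−12=s, m−12=a, h−12=v, z−12=n, m−12=a, o−12=c → savnac; then reverse → canvas.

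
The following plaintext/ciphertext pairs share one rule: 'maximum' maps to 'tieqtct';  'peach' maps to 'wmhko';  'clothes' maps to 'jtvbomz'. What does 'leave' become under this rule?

smhdl

Shifts by position in maximum: pos 0: m→t (+7), pos 1: a→i (+8), pos 2: x→e (+7), pos 3: i→q (+8) — repeating every 2. It's a Vigenère-style cipher with numeric key [7,8]: position i shifts by key[i mod 2].
For leave: l+7=s, e+8=m, a+7=h, v+8=d, e+7=l.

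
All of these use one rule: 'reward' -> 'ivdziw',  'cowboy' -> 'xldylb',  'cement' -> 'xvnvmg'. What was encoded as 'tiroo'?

grill

Each pair mirrors across the alphabet (r↔i, e↔v, w↔d): positions sum to 25. Letters are reflected about the middle of the alphabet (position → 25−position): Atbash.
Reversing it on tiroo: t↔g, i↔r, r↔i, o↔l, o↔l.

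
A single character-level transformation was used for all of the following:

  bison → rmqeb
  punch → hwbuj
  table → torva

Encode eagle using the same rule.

aogva

b(1)→r(17) and i(8)→m(12) fit y≡3x+14 (mod 26); the inverse of 3 mod 26 is 9. Each letter's alphabet position (a=0..z=25) is mapped through 3·x+14 mod 26 — an affine cipher.
For eagle: e(4)→3·4+14≡0=a; a(0)→3·0+14≡14=o; g(6)→3·6+14≡6=g; l(11)→3·11+14≡21=v; e(4)→3·4+14≡0=a (all mod 26).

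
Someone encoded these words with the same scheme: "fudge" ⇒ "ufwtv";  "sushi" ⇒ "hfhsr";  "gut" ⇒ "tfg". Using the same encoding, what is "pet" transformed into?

kvg

Each letter is replaced by its mirror in the alphabet: a↔z, b↔y, c↔x, and so on (the Atbash cipher).
On pet: p↔k, e↔v, t↔g.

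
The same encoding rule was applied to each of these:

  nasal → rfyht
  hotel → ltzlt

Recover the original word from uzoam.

quite

In nasal: n→r is +4, a→f is +5, s→y is +6, a→h is +7 — the shift increases by 1 each position. Each letter shifts forward by (position + 4), i.e. 4, 5, 6, … — the shift grows by one for each successive letter.
Undoing it on uzoam: u−4=q, z−5=u, o−6=i, a−7=t, m−8=e.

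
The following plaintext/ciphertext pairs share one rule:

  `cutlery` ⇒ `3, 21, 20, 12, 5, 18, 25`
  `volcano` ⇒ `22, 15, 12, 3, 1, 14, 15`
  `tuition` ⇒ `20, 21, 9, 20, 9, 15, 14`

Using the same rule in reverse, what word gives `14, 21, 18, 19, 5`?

nurse

c is letter #3 and maps to 3: an offset of 0. Letters become their 1-indexed alphabet positions: a=1 … z=26.
Reversing it on 14, 21, 18, 19, 5: 14=n, 21=u, 18=r, 19=s, 5=e.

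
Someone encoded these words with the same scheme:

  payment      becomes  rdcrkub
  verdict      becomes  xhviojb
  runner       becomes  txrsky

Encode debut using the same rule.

fhfzz

In payment: p→r is +2, a→d is +3, y→c is +4, m→r is +5 — the shift increases by 1 each position. The shift increases by 1 at each position, starting from +2: 2, 3, 4, ….
For debut: d+2=f, e+3=h, b+4=f, u+5=z, t+6=z.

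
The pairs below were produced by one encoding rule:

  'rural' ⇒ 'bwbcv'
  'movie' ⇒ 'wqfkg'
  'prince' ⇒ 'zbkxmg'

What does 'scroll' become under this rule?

cmbqvv

The shift depends on letter class: consonant r→b is +10, but vowel u→w is +2. Two shifts are in play — +2 for a/e/i/o/u, +10 for every other letter.
On scroll: s(cons)+10=c, c(cons)+10=m, r(cons)+10=b, o(vowel)+2=q, l(cons)+10=v, l(cons)+10=v.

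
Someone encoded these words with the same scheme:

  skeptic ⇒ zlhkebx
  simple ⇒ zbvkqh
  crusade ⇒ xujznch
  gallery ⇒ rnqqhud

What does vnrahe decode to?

s(18)→z(25) and k(10)→l(11) fit y≡5x+13 (mod 26); the inverse of 5 mod 26 is 21. Treating letters as 0–25, the rule is x ↦ 5x + 13 (mod 26).
Undoing it on vnrahe: v(21)→21·(21−13)≡12=m; n(13)→21·(13−13)≡0=a; r(17)→21·(17−13)≡6=g; a(0)→21·(0−13)≡13=n; h(7)→21·(7−13)≡4=e; e(4)→21·(4−13)≡19=t (all mod 26).

magnet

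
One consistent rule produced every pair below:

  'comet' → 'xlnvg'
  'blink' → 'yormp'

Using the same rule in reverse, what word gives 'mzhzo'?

Letters are reflected about the middle of the alphabet (position → 25−position): Atbash.
Reversing it on mzhzo: m↔n, z↔a, h↔s, z↔a, o↔l.

nasal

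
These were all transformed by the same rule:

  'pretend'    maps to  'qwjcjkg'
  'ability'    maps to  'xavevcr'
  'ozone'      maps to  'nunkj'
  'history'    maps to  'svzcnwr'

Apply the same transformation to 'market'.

Each letter's alphabet position (a=0..z=25) is mapped through 3·x+23 mod 26 — an affine cipher.
On market: m(12)→3·12+23≡7=h; a(0)→3·0+23≡23=x; r(17)→3·17+23≡22=w; k(10)→3·10+23≡1=b; e(4)→3·4+23≡9=j; t(19)→3·19+23≡2=c (all mod 26).

hxwbjc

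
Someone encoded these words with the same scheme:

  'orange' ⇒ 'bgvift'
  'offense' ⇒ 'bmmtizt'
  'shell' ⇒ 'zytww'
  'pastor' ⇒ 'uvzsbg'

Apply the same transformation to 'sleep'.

Treating letters as 0–25, the rule is x ↦ 19x + 21 (mod 26).
For sleep: s(18)→19·18+21≡25=z; l(11)→19·11+21≡22=w; e(4)→19·4+21≡19=t; e(4)→19·4+21≡19=t; p(15)→19·15+21≡20=u (all mod 26).

zwttu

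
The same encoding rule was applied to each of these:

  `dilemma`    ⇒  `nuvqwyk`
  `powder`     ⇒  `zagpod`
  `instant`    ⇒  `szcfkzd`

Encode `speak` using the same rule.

cbomu

Shifts by position in dilemma: pos 0: d→n (+10), pos 1: i→u (+12), pos 2: l→v (+10), pos 3: e→q (+12) — repeating every 2. A repeating key of period 2 is used — shifts +10, +12 over and over.
On speak: s+10=c, p+12=b, e+10=o, a+12=m, k+10=u.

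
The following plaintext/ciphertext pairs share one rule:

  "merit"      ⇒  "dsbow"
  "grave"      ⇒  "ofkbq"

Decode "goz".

The output letters match the input read backwards, each shifted +10: merit reversed is tirem. The word is reversed, then every letter is shifted forward by 10.
Reversing it on goz: shift back: g−10=w, o−10=e, z−10=p → wep; then reverse → pew.

pew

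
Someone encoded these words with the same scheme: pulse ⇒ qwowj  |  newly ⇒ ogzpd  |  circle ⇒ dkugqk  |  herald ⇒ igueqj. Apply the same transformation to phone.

qjrrj

Each letter shifts forward by (position + 1), i.e. 1, 2, 3, … — the shift grows by one for each successive letter.
Applying it to phone: p+1=q, h+2=j, o+3=r, n+4=r, e+5=j.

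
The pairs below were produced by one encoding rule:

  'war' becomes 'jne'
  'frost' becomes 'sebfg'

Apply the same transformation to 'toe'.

Compare letters: w→j is +13, a→n is +13, r→e is +13 — a constant shift. This is a Caesar cipher with shift 13.
Applying it to toe: t+13=g, o+13=b, e+13=r.

gbr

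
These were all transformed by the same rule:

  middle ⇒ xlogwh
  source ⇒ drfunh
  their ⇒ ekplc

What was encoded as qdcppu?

Shifts by position in middle: pos 0: m→x (+11), pos 1: i→l (+3), pos 2: d→o (+11), pos 3: d→g (+3) — repeating every 2. A repeating key of period 2 is used — shifts +11, +3 over and over.
Undoing it on qdcppu: q−11=f, d−3=a, c−11=r, p−3=m, p−11=e, u−3=r.

farmer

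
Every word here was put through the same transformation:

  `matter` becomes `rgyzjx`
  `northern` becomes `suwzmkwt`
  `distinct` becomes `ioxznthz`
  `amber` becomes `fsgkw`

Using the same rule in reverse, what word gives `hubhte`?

cowboy

The shifts repeat in a cycle of length 2: positions 0,1,… shift by +5, +6, then the pattern repeats.
Decoding hubhte: h−5=c, u−6=o, b−5=w, h−6=b, t−5=o, e−6=y.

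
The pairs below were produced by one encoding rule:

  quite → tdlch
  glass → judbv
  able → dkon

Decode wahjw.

Shifts by position in quite: pos 0: q→t (+3), pos 1: u→d (+9), pos 2: i→l (+3), pos 3: t→c (+9) — repeating every 2. It's a Vigenère-style cipher with numeric key [3,9]: position i shifts by key[i mod 2].
Undoing it on wahjw: w−3=t, a−9=r, h−3=e, j−9=a, w−3=t.

treat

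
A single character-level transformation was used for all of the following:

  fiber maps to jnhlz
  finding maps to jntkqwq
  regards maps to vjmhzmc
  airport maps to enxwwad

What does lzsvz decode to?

Letter i (0-indexed) is shifted by i+4, so successive shifts are 4, 5, 6, ….
Undoing it on lzsvz: l−4=h, z−5=u, s−6=m, v−7=o, z−8=r.

humor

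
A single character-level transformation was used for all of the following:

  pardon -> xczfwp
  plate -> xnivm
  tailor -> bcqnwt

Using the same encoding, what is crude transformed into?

A repeating key of period 2 is used — shifts +8, +2 over and over.
On crude: c+8=k, r+2=t, u+8=c, d+2=f, e+8=m.

ktcfm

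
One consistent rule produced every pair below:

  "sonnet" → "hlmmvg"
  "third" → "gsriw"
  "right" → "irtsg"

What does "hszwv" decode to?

Each pair mirrors across the alphabet (s↔h, o↔l, n↔m): positions sum to 25. This is the alphabet-reversal cipher (Atbash): a becomes z, b becomes y, etc.
Undoing it on hszwv: h↔s, s↔h, z↔a, w↔d, v↔e.

shade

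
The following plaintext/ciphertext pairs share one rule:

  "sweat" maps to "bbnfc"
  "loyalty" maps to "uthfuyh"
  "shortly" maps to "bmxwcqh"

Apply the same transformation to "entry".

nscwh

The shifts repeat in a cycle of length 2: positions 0,1,… shift by +9, +5, then the pattern repeats.
For entry: e+9=n, n+5=s, t+9=c, r+5=w, y+9=h.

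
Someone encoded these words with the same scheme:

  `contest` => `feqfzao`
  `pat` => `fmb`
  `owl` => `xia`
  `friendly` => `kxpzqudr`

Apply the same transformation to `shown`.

Two steps: reverse the string, then apply a Caesar shift of +12.
For shown: reverse → nwohs; then shift: n+12=z, w+12=i, o+12=a, h+12=t, s+12=e.

ziate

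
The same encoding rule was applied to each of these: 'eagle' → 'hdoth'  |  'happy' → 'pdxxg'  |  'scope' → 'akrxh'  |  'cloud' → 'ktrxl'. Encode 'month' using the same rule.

urvbp

The shift depends on letter class: consonant g→o is +8, but vowel e→h is +3. The rule splits by letter class: vowels +3, consonants +8.
On month: m(cons)+8=u, o(vowel)+3=r, n(cons)+8=v, t(cons)+8=b, h(cons)+8=p.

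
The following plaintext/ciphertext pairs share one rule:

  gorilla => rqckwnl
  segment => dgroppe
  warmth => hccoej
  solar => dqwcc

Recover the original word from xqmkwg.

mobile

Shifts by position in gorilla: pos 0: g→r (+11), pos 1: o→q (+2), pos 2: r→c (+11), pos 3: i→k (+2) — repeating every 2. The shifts repeat in a cycle of length 2: positions 0,1,… shift by +11, +2, then the pattern repeats.
Decoding xqmkwg: x−11=m, q−2=o, m−11=b, k−2=i, w−11=l, g−2=e.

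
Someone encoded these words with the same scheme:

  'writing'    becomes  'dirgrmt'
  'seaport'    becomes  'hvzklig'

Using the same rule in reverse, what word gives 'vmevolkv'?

envelope

Each pair mirrors across the alphabet (w↔d, r↔i, i↔r): positions sum to 25. Each letter is replaced by its mirror in the alphabet: a↔z, b↔y, c↔x, and so on (the Atbash cipher).
Decoding vmevolkv: v↔e, m↔n, e↔v, v↔e, o↔l, l↔o, k↔p, v↔e.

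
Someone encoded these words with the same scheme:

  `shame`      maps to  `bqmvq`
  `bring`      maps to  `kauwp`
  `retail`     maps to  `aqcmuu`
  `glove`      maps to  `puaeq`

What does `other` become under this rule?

acqqa

The shift depends on letter class: consonant s→b is +9, but vowel a→m is +12. Vowels shift forward by 12 and consonants shift forward by 9.
For other: o(vowel)+12=a, t(cons)+9=c, h(cons)+9=q, e(vowel)+12=q, r(cons)+9=a.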